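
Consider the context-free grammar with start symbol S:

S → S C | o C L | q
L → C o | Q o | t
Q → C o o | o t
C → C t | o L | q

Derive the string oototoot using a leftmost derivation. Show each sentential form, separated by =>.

S => SC   [S → S C]
SC => oCLC   [S → o C L]
oCLC => ooLLC   [C → o L]
ooLLC => ootLC   [L → t]
ootLC => ootQoC   [L → Q o]
ootQoC => oototoC   [Q → o t]
oototoC => oototooL   [C → o L]
oototooL => oototoot   [L → t]

S => SC => oCLC => ooLLC => ootLC => ootQoC => oototoC => oototooL => oototoot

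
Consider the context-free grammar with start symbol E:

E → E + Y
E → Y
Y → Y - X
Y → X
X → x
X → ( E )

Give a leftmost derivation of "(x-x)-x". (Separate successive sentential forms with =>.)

E=>Y=>Y-X=>X-X=>(E)-X=>(Y)-X=>(Y-X)-X=>(X-X)-X=>(x-X)-X=>(x-x)-X=>(x-x)-x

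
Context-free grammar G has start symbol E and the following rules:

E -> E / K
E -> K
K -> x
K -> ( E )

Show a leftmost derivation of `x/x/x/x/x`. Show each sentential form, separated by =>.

E => E/K => E/K/K => E/K/K/K => E/K/K/K/K => K/K/K/K/K => x/K/K/K/K => x/x/K/K/K => x/x/x/K/K => x/x/x/x/K => x/x/x/x/x

E => E/K   [E -> E / K]
E/K => E/K/K   [E -> E / K]
E/K/K => E/K/K/K   [E -> E / K]
E/K/K/K => E/K/K/K/K   [E -> E / K]
E/K/K/K/K => K/K/K/K/K   [E -> K]
K/K/K/K/K => x/K/K/K/K   [K -> x]
x/K/K/K/K => x/x/K/K/K   [K -> x]
x/x/K/K/K => x/x/x/K/K   [K -> x]
x/x/x/K/K => x/x/x/x/K   [K -> x]
x/x/x/x/K => x/x/x/x/x   [K -> x]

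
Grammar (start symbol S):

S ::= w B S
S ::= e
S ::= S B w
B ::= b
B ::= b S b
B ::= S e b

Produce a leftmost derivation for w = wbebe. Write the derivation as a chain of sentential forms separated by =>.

S=>wBS=>wbSbS=>wbebS=>wbebe

S => wBS   [S ::= w B S]
wBS => wbSbS   [B ::= b S b]
wbSbS => wbebS   [S ::= e]
wbebS => wbebe   [S ::= e]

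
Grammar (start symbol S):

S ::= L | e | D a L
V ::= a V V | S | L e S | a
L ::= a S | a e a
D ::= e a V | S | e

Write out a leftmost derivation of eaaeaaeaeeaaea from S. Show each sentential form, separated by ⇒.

S⇒DaL⇒eaL⇒eaaS⇒eaaDaL⇒eaaeaVaL⇒eaaeaLeSaL⇒eaaeaaeaeSaL⇒eaaeaaeaeeaL⇒eaaeaaeaeeaaea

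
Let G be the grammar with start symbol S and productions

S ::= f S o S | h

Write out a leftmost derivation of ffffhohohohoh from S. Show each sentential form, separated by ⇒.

S ⇒ fSoS ⇒ ffSoSoS ⇒ fffSoSoSoS ⇒ ffffSoSoSoSoS ⇒ ffffhoSoSoSoS ⇒ ffffhohoSoSoS ⇒ ffffhohohoSoS ⇒ ffffhohohohoS ⇒ ffffhohohohoh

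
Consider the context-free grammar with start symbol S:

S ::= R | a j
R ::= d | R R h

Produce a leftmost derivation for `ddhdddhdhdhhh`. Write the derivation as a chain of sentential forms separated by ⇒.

S ⇒ R ⇒ RRh ⇒ RRhRh ⇒ dRhRh ⇒ ddhRh ⇒ ddhRRhh ⇒ ddhdRhh ⇒ ddhdRRhhh ⇒ ddhdRRhRhhh ⇒ ddhdRRhRhRhhh ⇒ ddhddRhRhRhhh ⇒ ddhdddhRhRhhh ⇒ ddhdddhdhRhhh ⇒ ddhdddhdhdhhh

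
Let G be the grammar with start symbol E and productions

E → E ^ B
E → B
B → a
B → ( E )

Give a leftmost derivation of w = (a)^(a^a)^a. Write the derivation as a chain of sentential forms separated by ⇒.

E ⇒ E^B ⇒ E^B^B ⇒ B^B^B ⇒ (E)^B^B ⇒ (B)^B^B ⇒ (a)^B^B ⇒ (a)^(E)^B ⇒ (a)^(E^B)^B ⇒ (a)^(B^B)^B ⇒ (a)^(a^B)^B ⇒ (a)^(a^a)^B ⇒ (a)^(a^a)^a

E ⇒ E^B   [E → E ^ B]
E^B ⇒ E^B^B   [E → E ^ B]
E^B^B ⇒ B^B^B   [E → B]
B^B^B ⇒ (E)^B^B   [B → ( E )]
(E)^B^B ⇒ (B)^B^B   [E → B]
(B)^B^B ⇒ (a)^B^B   [B → a]
(a)^B^B ⇒ (a)^(E)^B   [B → ( E )]
(a)^(E)^B ⇒ (a)^(E^B)^B   [E → E ^ B]
(a)^(E^B)^B ⇒ (a)^(B^B)^B   [E → B]
(a)^(B^B)^B ⇒ (a)^(a^B)^B   [B → a]
(a)^(a^B)^B ⇒ (a)^(a^a)^B   [B → a]
(a)^(a^a)^B ⇒ (a)^(a^a)^a   [B → a]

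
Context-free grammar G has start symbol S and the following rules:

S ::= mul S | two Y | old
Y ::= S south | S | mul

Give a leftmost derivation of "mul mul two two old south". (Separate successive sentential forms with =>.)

S => mul S   [S ::= mul S]
mul S => mul mul S   [S ::= mul S]
mul mul S => mul mul two Y   [S ::= two Y]
mul mul two Y => mul mul two S   [Y ::= S]
mul mul two S => mul mul two two Y   [S ::= two Y]
mul mul two two Y => mul mul two two S south   [Y ::= S south]
mul mul two two S south => mul mul two two old south   [S ::= old]

S => mul S => mul mul S => mul mul two Y => mul mul two S => mul mul two two Y => mul mul two two S south => mul mul two two old south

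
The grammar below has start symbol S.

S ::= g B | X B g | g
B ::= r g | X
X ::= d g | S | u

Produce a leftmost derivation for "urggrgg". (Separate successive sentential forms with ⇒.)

S⇒XBg⇒SBg⇒XBgBg⇒uBgBg⇒urggBg⇒urggrgg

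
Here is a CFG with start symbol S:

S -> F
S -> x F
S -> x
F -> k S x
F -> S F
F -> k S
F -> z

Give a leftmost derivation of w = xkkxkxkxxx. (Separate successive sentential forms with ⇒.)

S⇒xF⇒xkSx⇒xkFx⇒xkkSx⇒xkkFx⇒xkkSFx⇒xkkxFFx⇒xkkxkSFx⇒xkkxkxFx⇒xkkxkxkSxx⇒xkkxkxkxxx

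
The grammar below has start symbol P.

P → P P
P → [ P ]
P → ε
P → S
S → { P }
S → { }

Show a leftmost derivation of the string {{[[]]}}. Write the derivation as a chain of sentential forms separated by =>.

P => PP => SP => {P}P => {S}P => {{P}}P => {{[P]}}P => {{[[P]]}}P => {{[[]]}}P => {{[[]]}}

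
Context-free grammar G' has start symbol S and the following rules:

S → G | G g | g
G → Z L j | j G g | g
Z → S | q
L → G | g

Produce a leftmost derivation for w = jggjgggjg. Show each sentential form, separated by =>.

S => Gg   [S → G g]
Gg => ZLjg   [G → Z L j]
ZLjg => SLjg   [Z → S]
SLjg => GgLjg   [S → G g]
GgLjg => jGggLjg   [G → j G g]
jGggLjg => jZLjggLjg   [G → Z L j]
jZLjggLjg => jSLjggLjg   [Z → S]
jSLjggLjg => jgLjggLjg   [S → g]
jgLjggLjg => jgGjggLjg   [L → G]
jgGjggLjg => jggjggLjg   [G → g]
jggjggLjg => jggjggGjg   [L → G]
jggjggGjg => jggjgggjg   [G → g]

S => Gg => ZLjg => SLjg => GgLjg => jGggLjg => jZLjggLjg => jSLjggLjg => jgLjggLjg => jgGjggLjg => jggjggLjg => jggjggGjg => jggjgggjg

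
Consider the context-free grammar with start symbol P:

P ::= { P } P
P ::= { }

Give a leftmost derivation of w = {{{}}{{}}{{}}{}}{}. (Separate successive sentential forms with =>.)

P => {P}P   [P ::= { P } P]
{P}P => {{P}P}P   [P ::= { P } P]
{{P}P}P => {{{}}P}P   [P ::= { }]
{{{}}P}P => {{{}}{P}P}P   [P ::= { P } P]
{{{}}{P}P}P => {{{}}{{}}P}P   [P ::= { }]
{{{}}{{}}P}P => {{{}}{{}}{P}P}P   [P ::= { P } P]
{{{}}{{}}{P}P}P => {{{}}{{}}{{}}P}P   [P ::= { }]
{{{}}{{}}{{}}P}P => {{{}}{{}}{{}}{}}P   [P ::= { }]
{{{}}{{}}{{}}{}}P => {{{}}{{}}{{}}{}}{}   [P ::= { }]

P => {P}P => {{P}P}P => {{{}}P}P => {{{}}{P}P}P => {{{}}{{}}P}P => {{{}}{{}}{P}P}P => {{{}}{{}}{{}}P}P => {{{}}{{}}{{}}{}}P => {{{}}{{}}{{}}{}}{}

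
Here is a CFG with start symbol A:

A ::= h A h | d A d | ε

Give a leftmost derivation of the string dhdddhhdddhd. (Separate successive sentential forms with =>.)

A => dAd => dhAhd => dhdAdhd => dhddAddhd => dhdddAdddhd => dhdddhAhdddhd => dhdddhhdddhd

A => dAd   [A ::= d A d]
dAd => dhAhd   [A ::= h A h]
dhAhd => dhdAdhd   [A ::= d A d]
dhdAdhd => dhddAddhd   [A ::= d A d]
dhddAddhd => dhdddAdddhd   [A ::= d A d]
dhdddAdddhd => dhdddhAhdddhd   [A ::= h A h]
dhdddhAhdddhd => dhdddhhdddhd   [A ::= ε]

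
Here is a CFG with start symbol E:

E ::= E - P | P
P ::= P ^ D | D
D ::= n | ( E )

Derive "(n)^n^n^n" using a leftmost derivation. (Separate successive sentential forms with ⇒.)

E⇒P⇒P^D⇒P^D^D⇒P^D^D^D⇒D^D^D^D⇒(E)^D^D^D⇒(P)^D^D^D⇒(D)^D^D^D⇒(n)^D^D^D⇒(n)^n^D^D⇒(n)^n^n^D⇒(n)^n^n^n

E ⇒ P   [E ::= P]
P ⇒ P^D   [P ::= P ^ D]
P^D ⇒ P^D^D   [P ::= P ^ D]
P^D^D ⇒ P^D^D^D   [P ::= P ^ D]
P^D^D^D ⇒ D^D^D^D   [P ::= D]
D^D^D^D ⇒ (E)^D^D^D   [D ::= ( E )]
(E)^D^D^D ⇒ (P)^D^D^D   [E ::= P]
(P)^D^D^D ⇒ (D)^D^D^D   [P ::= D]
(D)^D^D^D ⇒ (n)^D^D^D   [D ::= n]
(n)^D^D^D ⇒ (n)^n^D^D   [D ::= n]
(n)^n^D^D ⇒ (n)^n^n^D   [D ::= n]
(n)^n^n^D ⇒ (n)^n^n^n   [D ::= n]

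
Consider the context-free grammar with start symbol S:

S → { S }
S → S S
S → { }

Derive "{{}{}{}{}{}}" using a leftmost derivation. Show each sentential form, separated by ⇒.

S ⇒ {S}   [S → { S }]
{S} ⇒ {SS}   [S → S S]
{SS} ⇒ {{}S}   [S → { }]
{{}S} ⇒ {{}SS}   [S → S S]
{{}SS} ⇒ {{}SSS}   [S → S S]
{{}SSS} ⇒ {{}SSSS}   [S → S S]
{{}SSSS} ⇒ {{}{}SSS}   [S → { }]
{{}{}SSS} ⇒ {{}{}{}SS}   [S → { }]
{{}{}{}SS} ⇒ {{}{}{}{}S}   [S → { }]
{{}{}{}{}S} ⇒ {{}{}{}{}{}}   [S → { }]

S ⇒ {S} ⇒ {SS} ⇒ {{}S} ⇒ {{}SS} ⇒ {{}SSS} ⇒ {{}SSSS} ⇒ {{}{}SSS} ⇒ {{}{}{}SS} ⇒ {{}{}{}{}S} ⇒ {{}{}{}{}{}}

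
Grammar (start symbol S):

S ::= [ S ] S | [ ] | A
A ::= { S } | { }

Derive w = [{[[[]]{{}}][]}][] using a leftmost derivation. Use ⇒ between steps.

S⇒[S]S⇒[A]S⇒[{S}]S⇒[{[S]S}]S⇒[{[[S]S]S}]S⇒[{[[[]]S]S}]S⇒[{[[[]]A]S}]S⇒[{[[[]]{S}]S}]S⇒[{[[[]]{A}]S}]S⇒[{[[[]]{{}}]S}]S⇒[{[[[]]{{}}][]}]S⇒[{[[[]]{{}}][]}][]

S ⇒ [S]S   [S ::= [ S ] S]
[S]S ⇒ [A]S   [S ::= A]
[A]S ⇒ [{S}]S   [A ::= { S }]
[{S}]S ⇒ [{[S]S}]S   [S ::= [ S ] S]
[{[S]S}]S ⇒ [{[[S]S]S}]S   [S ::= [ S ] S]
[{[[S]S]S}]S ⇒ [{[[[]]S]S}]S   [S ::= [ ]]
[{[[[]]S]S}]S ⇒ [{[[[]]A]S}]S   [S ::= A]
[{[[[]]A]S}]S ⇒ [{[[[]]{S}]S}]S   [A ::= { S }]
[{[[[]]{S}]S}]S ⇒ [{[[[]]{A}]S}]S   [S ::= A]
[{[[[]]{A}]S}]S ⇒ [{[[[]]{{}}]S}]S   [A ::= { }]
[{[[[]]{{}}]S}]S ⇒ [{[[[]]{{}}][]}]S   [S ::= [ ]]
[{[[[]]{{}}][]}]S ⇒ [{[[[]]{{}}][]}][]   [S ::= [ ]]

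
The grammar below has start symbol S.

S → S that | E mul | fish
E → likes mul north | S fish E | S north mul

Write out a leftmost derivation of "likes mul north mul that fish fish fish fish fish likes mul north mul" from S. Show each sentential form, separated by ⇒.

S ⇒ E mul ⇒ S fish E mul ⇒ S that fish E mul ⇒ E mul that fish E mul ⇒ likes mul north mul that fish E mul ⇒ likes mul north mul that fish S fish E mul ⇒ likes mul north mul that fish fish fish E mul ⇒ likes mul north mul that fish fish fish S fish E mul ⇒ likes mul north mul that fish fish fish fish fish E mul ⇒ likes mul north mul that fish fish fish fish fish likes mul north mul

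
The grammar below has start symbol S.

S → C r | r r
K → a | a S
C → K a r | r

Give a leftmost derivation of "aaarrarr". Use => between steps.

S => Cr   [S → C r]
Cr => Karr   [C → K a r]
Karr => aSarr   [K → a S]
aSarr => aCrarr   [S → C r]
aCrarr => aKarrarr   [C → K a r]
aKarrarr => aaarrarr   [K → a]

S=>Cr=>Karr=>aSarr=>aCrarr=>aKarrarr=>aaarrarr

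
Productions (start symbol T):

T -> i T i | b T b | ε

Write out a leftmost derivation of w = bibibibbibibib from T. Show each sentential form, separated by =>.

T => bTb => biTib => bibTbib => bibiTibib => bibibTbibib => bibibiTibibib => bibibibTbibibib => bibibibbibibib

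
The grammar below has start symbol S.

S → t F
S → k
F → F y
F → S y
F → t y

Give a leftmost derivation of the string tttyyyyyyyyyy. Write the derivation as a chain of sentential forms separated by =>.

S => tF   [S → t F]
tF => tFy   [F → F y]
tFy => tFyy   [F → F y]
tFyy => tFyyy   [F → F y]
tFyyy => tSyyyy   [F → S y]
tSyyyy => ttFyyyy   [S → t F]
ttFyyyy => ttFyyyyy   [F → F y]
ttFyyyyy => ttFyyyyyy   [F → F y]
ttFyyyyyy => ttFyyyyyyy   [F → F y]
ttFyyyyyyy => ttFyyyyyyyy   [F → F y]
ttFyyyyyyyy => ttFyyyyyyyyy   [F → F y]
ttFyyyyyyyyy => tttyyyyyyyyyy   [F → t y]

S => tF => tFy => tFyy => tFyyy => tSyyyy => ttFyyyy => ttFyyyyy => ttFyyyyyy => ttFyyyyyyy => ttFyyyyyyyy => ttFyyyyyyyyy => tttyyyyyyyyyy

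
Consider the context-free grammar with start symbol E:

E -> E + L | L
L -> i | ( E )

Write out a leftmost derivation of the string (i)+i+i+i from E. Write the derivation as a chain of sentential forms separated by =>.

E => E+L => E+L+L => E+L+L+L => L+L+L+L => (E)+L+L+L => (L)+L+L+L => (i)+L+L+L => (i)+i+L+L => (i)+i+i+L => (i)+i+i+i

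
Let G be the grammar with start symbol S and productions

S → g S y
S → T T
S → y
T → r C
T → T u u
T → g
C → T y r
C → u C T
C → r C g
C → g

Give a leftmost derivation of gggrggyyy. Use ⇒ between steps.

S ⇒ gSy ⇒ ggSyy ⇒ gggSyyy ⇒ gggTTyyy ⇒ gggrCTyyy ⇒ gggrgTyyy ⇒ gggrggyyy

S ⇒ gSy   [S → g S y]
gSy ⇒ ggSyy   [S → g S y]
ggSyy ⇒ gggSyyy   [S → g S y]
gggSyyy ⇒ gggTTyyy   [S → T T]
gggTTyyy ⇒ gggrCTyyy   [T → r C]
gggrCTyyy ⇒ gggrgTyyy   [C → g]
gggrgTyyy ⇒ gggrggyyy   [T → g]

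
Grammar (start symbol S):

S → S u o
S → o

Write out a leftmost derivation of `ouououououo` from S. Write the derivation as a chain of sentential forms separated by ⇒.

S ⇒ Suo ⇒ Suouo ⇒ Suououo ⇒ Suouououo ⇒ Suououououo ⇒ ouououououo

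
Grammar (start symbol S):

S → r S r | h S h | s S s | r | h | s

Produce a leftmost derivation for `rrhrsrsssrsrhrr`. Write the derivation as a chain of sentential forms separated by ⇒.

S ⇒ rSr ⇒ rrSrr ⇒ rrhShrr ⇒ rrhrSrhrr ⇒ rrhrsSsrhrr ⇒ rrhrsrSrsrhrr ⇒ rrhrsrsSsrsrhrr ⇒ rrhrsrsssrsrhrr

S ⇒ rSr   [S → r S r]
rSr ⇒ rrSrr   [S → r S r]
rrSrr ⇒ rrhShrr   [S → h S h]
rrhShrr ⇒ rrhrSrhrr   [S → r S r]
rrhrSrhrr ⇒ rrhrsSsrhrr   [S → s S s]
rrhrsSsrhrr ⇒ rrhrsrSrsrhrr   [S → r S r]
rrhrsrSrsrhrr ⇒ rrhrsrsSsrsrhrr   [S → s S s]
rrhrsrsSsrsrhrr ⇒ rrhrsrsssrsrhrr   [S → s]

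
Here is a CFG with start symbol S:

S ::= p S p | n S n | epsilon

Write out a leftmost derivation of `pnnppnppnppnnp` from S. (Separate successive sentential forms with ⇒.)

S ⇒ pSp ⇒ pnSnp ⇒ pnnSnnp ⇒ pnnpSpnnp ⇒ pnnppSppnnp ⇒ pnnppnSnppnnp ⇒ pnnppnpSpnppnnp ⇒ pnnppnppnppnnp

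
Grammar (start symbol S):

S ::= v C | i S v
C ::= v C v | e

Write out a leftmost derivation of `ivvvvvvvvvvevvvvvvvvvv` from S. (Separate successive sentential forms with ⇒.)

S ⇒ iSv ⇒ ivCv ⇒ ivvCvv ⇒ ivvvCvvv ⇒ ivvvvCvvvv ⇒ ivvvvvCvvvvv ⇒ ivvvvvvCvvvvvv ⇒ ivvvvvvvCvvvvvvv ⇒ ivvvvvvvvCvvvvvvvv ⇒ ivvvvvvvvvCvvvvvvvvv ⇒ ivvvvvvvvvvCvvvvvvvvvv ⇒ ivvvvvvvvvvevvvvvvvvvv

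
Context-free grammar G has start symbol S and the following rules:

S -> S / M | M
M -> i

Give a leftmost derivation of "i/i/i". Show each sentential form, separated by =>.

S=>S/M=>S/M/M=>M/M/M=>i/M/M=>i/i/M=>i/i/i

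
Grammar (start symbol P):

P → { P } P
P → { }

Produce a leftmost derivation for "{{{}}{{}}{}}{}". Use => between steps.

P => {P}P => {{P}P}P => {{{}}P}P => {{{}}{P}P}P => {{{}}{{}}P}P => {{{}}{{}}{}}P => {{{}}{{}}{}}{}

P => {P}P   [P → { P } P]
{P}P => {{P}P}P   [P → { P } P]
{{P}P}P => {{{}}P}P   [P → { }]
{{{}}P}P => {{{}}{P}P}P   [P → { P } P]
{{{}}{P}P}P => {{{}}{{}}P}P   [P → { }]
{{{}}{{}}P}P => {{{}}{{}}{}}P   [P → { }]
{{{}}{{}}{}}P => {{{}}{{}}{}}{}   [P → { }]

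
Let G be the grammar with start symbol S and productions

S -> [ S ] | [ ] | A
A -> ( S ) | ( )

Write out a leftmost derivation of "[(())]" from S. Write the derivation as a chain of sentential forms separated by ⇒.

S ⇒ [S] ⇒ [A] ⇒ [(S)] ⇒ [(A)] ⇒ [(())]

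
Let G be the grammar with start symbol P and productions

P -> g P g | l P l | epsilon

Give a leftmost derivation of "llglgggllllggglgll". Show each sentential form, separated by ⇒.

P⇒lPl⇒llPll⇒llgPgll⇒llglPlgll⇒llglgPglgll⇒llglggPgglgll⇒llglgggPggglgll⇒llglggglPlggglgll⇒llglgggllPllggglgll⇒llglgggllllggglgll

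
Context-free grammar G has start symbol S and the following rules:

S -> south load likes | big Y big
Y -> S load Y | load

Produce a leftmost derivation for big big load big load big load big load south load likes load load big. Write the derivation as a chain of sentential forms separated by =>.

S => big Y big   [S -> big Y big]
big Y big => big S load Y big   [Y -> S load Y]
big S load Y big => big big Y big load Y big   [S -> big Y big]
big big Y big load Y big => big big load big load Y big   [Y -> load]
big big load big load Y big => big big load big load S load Y big   [Y -> S load Y]
big big load big load S load Y big => big big load big load big Y big load Y big   [S -> big Y big]
big big load big load big Y big load Y big => big big load big load big load big load Y big   [Y -> load]
big big load big load big load big load Y big => big big load big load big load big load S load Y big   [Y -> S load Y]
big big load big load big load big load S load Y big => big big load big load big load big load south load likes load Y big   [S -> south load likes]
big big load big load big load big load south load likes load Y big => big big load big load big load big load south load likes load load big   [Y -> load]

S => big Y big => big S load Y big => big big Y big load Y big => big big load big load Y big => big big load big load S load Y big => big big load big load big Y big load Y big => big big load big load big load big load Y big => big big load big load big load big load S load Y big => big big load big load big load big load south load likes load Y big => big big load big load big load big load south load likes load load big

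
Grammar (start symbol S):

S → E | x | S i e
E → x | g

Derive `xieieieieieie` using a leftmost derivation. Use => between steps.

S => Sie   [S → S i e]
Sie => Sieie   [S → S i e]
Sieie => Sieieie   [S → S i e]
Sieieie => Sieieieie   [S → S i e]
Sieieieie => Sieieieieie   [S → S i e]
Sieieieieie => Sieieieieieie   [S → S i e]
Sieieieieieie => xieieieieieie   [S → x]

S=>Sie=>Sieie=>Sieieie=>Sieieieie=>Sieieieieie=>Sieieieieieie=>xieieieieieie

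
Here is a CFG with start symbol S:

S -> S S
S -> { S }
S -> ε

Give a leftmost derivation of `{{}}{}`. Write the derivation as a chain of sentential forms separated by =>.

S => SS   [S -> S S]
SS => {S}S   [S -> { S }]
{S}S => {{S}}S   [S -> { S }]
{{S}}S => {{}}S   [S -> ε]
{{}}S => {{}}SS   [S -> S S]
{{}}SS => {{}}{S}S   [S -> { S }]
{{}}{S}S => {{}}{}S   [S -> ε]
{{}}{}S => {{}}{}   [S -> ε]

S => SS => {S}S => {{S}}S => {{}}S => {{}}SS => {{}}{S}S => {{}}{}S => {{}}{}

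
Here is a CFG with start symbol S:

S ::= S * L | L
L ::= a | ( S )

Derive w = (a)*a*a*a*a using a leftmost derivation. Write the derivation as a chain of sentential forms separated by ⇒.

S ⇒ S*L   [S ::= S * L]
S*L ⇒ S*L*L   [S ::= S * L]
S*L*L ⇒ S*L*L*L   [S ::= S * L]
S*L*L*L ⇒ S*L*L*L*L   [S ::= S * L]
S*L*L*L*L ⇒ L*L*L*L*L   [S ::= L]
L*L*L*L*L ⇒ (S)*L*L*L*L   [L ::= ( S )]
(S)*L*L*L*L ⇒ (L)*L*L*L*L   [S ::= L]
(L)*L*L*L*L ⇒ (a)*L*L*L*L   [L ::= a]
(a)*L*L*L*L ⇒ (a)*a*L*L*L   [L ::= a]
(a)*a*L*L*L ⇒ (a)*a*a*L*L   [L ::= a]
(a)*a*a*L*L ⇒ (a)*a*a*a*L   [L ::= a]
(a)*a*a*a*L ⇒ (a)*a*a*a*a   [L ::= a]

S ⇒ S*L ⇒ S*L*L ⇒ S*L*L*L ⇒ S*L*L*L*L ⇒ L*L*L*L*L ⇒ (S)*L*L*L*L ⇒ (L)*L*L*L*L ⇒ (a)*L*L*L*L ⇒ (a)*a*L*L*L ⇒ (a)*a*a*L*L ⇒ (a)*a*a*a*L ⇒ (a)*a*a*a*a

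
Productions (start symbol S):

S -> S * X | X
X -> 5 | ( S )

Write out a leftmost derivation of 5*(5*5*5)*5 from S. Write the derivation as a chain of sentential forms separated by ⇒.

S ⇒ S*X ⇒ S*X*X ⇒ X*X*X ⇒ 5*X*X ⇒ 5*(S)*X ⇒ 5*(S*X)*X ⇒ 5*(S*X*X)*X ⇒ 5*(X*X*X)*X ⇒ 5*(5*X*X)*X ⇒ 5*(5*5*X)*X ⇒ 5*(5*5*5)*X ⇒ 5*(5*5*5)*5

S ⇒ S*X   [S -> S * X]
S*X ⇒ S*X*X   [S -> S * X]
S*X*X ⇒ X*X*X   [S -> X]
X*X*X ⇒ 5*X*X   [X -> 5]
5*X*X ⇒ 5*(S)*X   [X -> ( S )]
5*(S)*X ⇒ 5*(S*X)*X   [S -> S * X]
5*(S*X)*X ⇒ 5*(S*X*X)*X   [S -> S * X]
5*(S*X*X)*X ⇒ 5*(X*X*X)*X   [S -> X]
5*(X*X*X)*X ⇒ 5*(5*X*X)*X   [X -> 5]
5*(5*X*X)*X ⇒ 5*(5*5*X)*X   [X -> 5]
5*(5*5*X)*X ⇒ 5*(5*5*5)*X   [X -> 5]
5*(5*5*5)*X ⇒ 5*(5*5*5)*5   [X -> 5]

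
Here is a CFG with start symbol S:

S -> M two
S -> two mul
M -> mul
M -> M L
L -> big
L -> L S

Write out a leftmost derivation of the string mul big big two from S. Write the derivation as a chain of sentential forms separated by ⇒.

S ⇒ M two   [S -> M two]
M two ⇒ M L two   [M -> M L]
M L two ⇒ M L L two   [M -> M L]
M L L two ⇒ mul L L two   [M -> mul]
mul L L two ⇒ mul big L two   [L -> big]
mul big L two ⇒ mul big big two   [L -> big]

S ⇒ M two ⇒ M L two ⇒ M L L two ⇒ mul L L two ⇒ mul big L two ⇒ mul big big two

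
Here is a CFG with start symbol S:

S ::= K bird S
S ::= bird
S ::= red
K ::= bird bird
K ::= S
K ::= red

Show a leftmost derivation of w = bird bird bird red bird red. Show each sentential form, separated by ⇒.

S ⇒ K bird S   [S ::= K bird S]
K bird S ⇒ S bird S   [K ::= S]
S bird S ⇒ K bird S bird S   [S ::= K bird S]
K bird S bird S ⇒ bird bird bird S bird S   [K ::= bird bird]
bird bird bird S bird S ⇒ bird bird bird red bird S   [S ::= red]
bird bird bird red bird S ⇒ bird bird bird red bird red   [S ::= red]

S ⇒ K bird S ⇒ S bird S ⇒ K bird S bird S ⇒ bird bird bird S bird S ⇒ bird bird bird red bird S ⇒ bird bird bird red bird red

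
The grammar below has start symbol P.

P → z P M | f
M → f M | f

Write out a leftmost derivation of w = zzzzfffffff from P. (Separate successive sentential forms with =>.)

P => zPM   [P → z P M]
zPM => zzPMM   [P → z P M]
zzPMM => zzzPMMM   [P → z P M]
zzzPMMM => zzzzPMMMM   [P → z P M]
zzzzPMMMM => zzzzfMMMM   [P → f]
zzzzfMMMM => zzzzffMMM   [M → f]
zzzzffMMM => zzzzfffMMM   [M → f M]
zzzzfffMMM => zzzzffffMM   [M → f]
zzzzffffMM => zzzzfffffM   [M → f]
zzzzfffffM => zzzzffffffM   [M → f M]
zzzzffffffM => zzzzfffffff   [M → f]

P => zPM => zzPMM => zzzPMMM => zzzzPMMMM => zzzzfMMMM => zzzzffMMM => zzzzfffMMM => zzzzffffMM => zzzzfffffM => zzzzffffffM => zzzzfffffff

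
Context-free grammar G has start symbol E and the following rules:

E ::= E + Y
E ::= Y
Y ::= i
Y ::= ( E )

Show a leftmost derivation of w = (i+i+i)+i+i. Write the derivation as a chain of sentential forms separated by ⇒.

E ⇒ E+Y ⇒ E+Y+Y ⇒ Y+Y+Y ⇒ (E)+Y+Y ⇒ (E+Y)+Y+Y ⇒ (E+Y+Y)+Y+Y ⇒ (Y+Y+Y)+Y+Y ⇒ (i+Y+Y)+Y+Y ⇒ (i+i+Y)+Y+Y ⇒ (i+i+i)+Y+Y ⇒ (i+i+i)+i+Y ⇒ (i+i+i)+i+i

E ⇒ E+Y   [E ::= E + Y]
E+Y ⇒ E+Y+Y   [E ::= E + Y]
E+Y+Y ⇒ Y+Y+Y   [E ::= Y]
Y+Y+Y ⇒ (E)+Y+Y   [Y ::= ( E )]
(E)+Y+Y ⇒ (E+Y)+Y+Y   [E ::= E + Y]
(E+Y)+Y+Y ⇒ (E+Y+Y)+Y+Y   [E ::= E + Y]
(E+Y+Y)+Y+Y ⇒ (Y+Y+Y)+Y+Y   [E ::= Y]
(Y+Y+Y)+Y+Y ⇒ (i+Y+Y)+Y+Y   [Y ::= i]
(i+Y+Y)+Y+Y ⇒ (i+i+Y)+Y+Y   [Y ::= i]
(i+i+Y)+Y+Y ⇒ (i+i+i)+Y+Y   [Y ::= i]
(i+i+i)+Y+Y ⇒ (i+i+i)+i+Y   [Y ::= i]
(i+i+i)+i+Y ⇒ (i+i+i)+i+i   [Y ::= i]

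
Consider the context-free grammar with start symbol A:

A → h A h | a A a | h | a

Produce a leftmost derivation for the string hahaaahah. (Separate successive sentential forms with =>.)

A => hAh   [A → h A h]
hAh => haAah   [A → a A a]
haAah => hahAhah   [A → h A h]
hahAhah => hahaAahah   [A → a A a]
hahaAahah => hahaaahah   [A → a]

A => hAh => haAah => hahAhah => hahaAahah => hahaaahah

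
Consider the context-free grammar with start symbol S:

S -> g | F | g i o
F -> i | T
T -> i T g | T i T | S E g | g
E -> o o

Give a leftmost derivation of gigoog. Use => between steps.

S => F   [S -> F]
F => T   [F -> T]
T => TiT   [T -> T i T]
TiT => giT   [T -> g]
giT => giSEg   [T -> S E g]
giSEg => gigEg   [S -> g]
gigEg => gigoog   [E -> o o]

S => F => T => TiT => giT => giSEg => gigEg => gigoog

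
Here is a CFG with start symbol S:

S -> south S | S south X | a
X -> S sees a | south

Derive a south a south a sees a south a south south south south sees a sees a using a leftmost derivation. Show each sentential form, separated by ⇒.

S ⇒ S south X ⇒ a south X ⇒ a south S sees a ⇒ a south S south X sees a ⇒ a south S south X south X sees a ⇒ a south a south X south X sees a ⇒ a south a south S sees a south X sees a ⇒ a south a south a sees a south X sees a ⇒ a south a south a sees a south S sees a sees a ⇒ a south a south a sees a south S south X sees a sees a ⇒ a south a south a sees a south S south X south X sees a sees a ⇒ a south a south a sees a south a south X south X sees a sees a ⇒ a south a south a sees a south a south south south X sees a sees a ⇒ a south a south a sees a south a south south south south sees a sees a

S ⇒ S south X   [S -> S south X]
S south X ⇒ a south X   [S -> a]
a south X ⇒ a south S sees a   [X -> S sees a]
a south S sees a ⇒ a south S south X sees a   [S -> S south X]
a south S south X sees a ⇒ a south S south X south X sees a   [S -> S south X]
a south S south X south X sees a ⇒ a south a south X south X sees a   [S -> a]
a south a south X south X sees a ⇒ a south a south S sees a south X sees a   [X -> S sees a]
a south a south S sees a south X sees a ⇒ a south a south a sees a south X sees a   [S -> a]
a south a south a sees a south X sees a ⇒ a south a south a sees a south S sees a sees a   [X -> S sees a]
a south a south a sees a south S sees a sees a ⇒ a south a south a sees a south S south X sees a sees a   [S -> S south X]
a south a south a sees a south S south X sees a sees a ⇒ a south a south a sees a south S south X south X sees a sees a   [S -> S south X]
a south a south a sees a south S south X south X sees a sees a ⇒ a south a south a sees a south a south X south X sees a sees a   [S -> a]
a south a south a sees a south a south X south X sees a sees a ⇒ a south a south a sees a south a south south south X sees a sees a   [X -> south]
a south a south a sees a south a south south south X sees a sees a ⇒ a south a south a sees a south a south south south south sees a sees a   [X -> south]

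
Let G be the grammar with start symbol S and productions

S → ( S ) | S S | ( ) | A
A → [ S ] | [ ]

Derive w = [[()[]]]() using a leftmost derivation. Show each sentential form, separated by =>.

S => SS => AS => [S]S => [A]S => [[S]]S => [[SS]]S => [[()S]]S => [[()A]]S => [[()[]]]S => [[()[]]]()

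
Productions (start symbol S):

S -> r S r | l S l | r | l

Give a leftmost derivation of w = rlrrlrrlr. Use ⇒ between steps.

S⇒rSr⇒rlSlr⇒rlrSrlr⇒rlrrSrrlr⇒rlrrlrrlr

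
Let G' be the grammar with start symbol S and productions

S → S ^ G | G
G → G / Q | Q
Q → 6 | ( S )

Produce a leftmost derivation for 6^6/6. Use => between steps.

S => S^G   [S → S ^ G]
S^G => G^G   [S → G]
G^G => Q^G   [G → Q]
Q^G => 6^G   [Q → 6]
6^G => 6^G/Q   [G → G / Q]
6^G/Q => 6^Q/Q   [G → Q]
6^Q/Q => 6^6/Q   [Q → 6]
6^6/Q => 6^6/6   [Q → 6]

S=>S^G=>G^G=>Q^G=>6^G=>6^G/Q=>6^Q/Q=>6^6/Q=>6^6/6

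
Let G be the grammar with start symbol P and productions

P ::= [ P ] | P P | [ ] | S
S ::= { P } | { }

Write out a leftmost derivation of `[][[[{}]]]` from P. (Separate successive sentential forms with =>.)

P => PP   [P ::= P P]
PP => []P   [P ::= [ ]]
[]P => [][P]   [P ::= [ P ]]
[][P] => [][[P]]   [P ::= [ P ]]
[][[P]] => [][[[P]]]   [P ::= [ P ]]
[][[[P]]] => [][[[S]]]   [P ::= S]
[][[[S]]] => [][[[{}]]]   [S ::= { }]

P => PP => []P => [][P] => [][[P]] => [][[[P]]] => [][[[S]]] => [][[[{}]]]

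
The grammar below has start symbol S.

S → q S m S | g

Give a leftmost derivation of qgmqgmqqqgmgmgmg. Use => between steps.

S => qSmS   [S → q S m S]
qSmS => qgmS   [S → g]
qgmS => qgmqSmS   [S → q S m S]
qgmqSmS => qgmqgmS   [S → g]
qgmqgmS => qgmqgmqSmS   [S → q S m S]
qgmqgmqSmS => qgmqgmqqSmSmS   [S → q S m S]
qgmqgmqqSmSmS => qgmqgmqqqSmSmSmS   [S → q S m S]
qgmqgmqqqSmSmSmS => qgmqgmqqqgmSmSmS   [S → g]
qgmqgmqqqgmSmSmS => qgmqgmqqqgmgmSmS   [S → g]
qgmqgmqqqgmgmSmS => qgmqgmqqqgmgmgmS   [S → g]
qgmqgmqqqgmgmgmS => qgmqgmqqqgmgmgmg   [S → g]

S=>qSmS=>qgmS=>qgmqSmS=>qgmqgmS=>qgmqgmqSmS=>qgmqgmqqSmSmS=>qgmqgmqqqSmSmSmS=>qgmqgmqqqgmSmSmS=>qgmqgmqqqgmgmSmS=>qgmqgmqqqgmgmgmS=>qgmqgmqqqgmgmgmg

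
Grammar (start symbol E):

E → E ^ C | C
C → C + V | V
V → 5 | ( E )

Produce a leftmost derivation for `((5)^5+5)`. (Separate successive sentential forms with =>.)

E => C   [E → C]
C => V   [C → V]
V => (E)   [V → ( E )]
(E) => (E^C)   [E → E ^ C]
(E^C) => (C^C)   [E → C]
(C^C) => (V^C)   [C → V]
(V^C) => ((E)^C)   [V → ( E )]
((E)^C) => ((C)^C)   [E → C]
((C)^C) => ((V)^C)   [C → V]
((V)^C) => ((5)^C)   [V → 5]
((5)^C) => ((5)^C+V)   [C → C + V]
((5)^C+V) => ((5)^V+V)   [C → V]
((5)^V+V) => ((5)^5+V)   [V → 5]
((5)^5+V) => ((5)^5+5)   [V → 5]

E => C => V => (E) => (E^C) => (C^C) => (V^C) => ((E)^C) => ((C)^C) => ((V)^C) => ((5)^C) => ((5)^C+V) => ((5)^V+V) => ((5)^5+V) => ((5)^5+5)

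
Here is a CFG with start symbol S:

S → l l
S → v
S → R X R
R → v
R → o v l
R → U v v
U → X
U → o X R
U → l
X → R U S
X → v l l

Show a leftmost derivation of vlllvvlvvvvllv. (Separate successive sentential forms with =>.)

S=>RXR=>UvvXR=>XvvXR=>RUSvvXR=>UvvUSvvXR=>XvvUSvvXR=>RUSvvUSvvXR=>vUSvvUSvvXR=>vlSvvUSvvXR=>vlllvvUSvvXR=>vlllvvlSvvXR=>vlllvvlvvvXR=>vlllvvlvvvvllR=>vlllvvlvvvvllv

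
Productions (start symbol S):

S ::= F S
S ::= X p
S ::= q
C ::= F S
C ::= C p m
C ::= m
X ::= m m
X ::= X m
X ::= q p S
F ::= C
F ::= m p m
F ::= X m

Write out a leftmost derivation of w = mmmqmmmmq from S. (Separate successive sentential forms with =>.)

S => FS => CS => FSS => XmSS => mmmSS => mmmqS => mmmqFS => mmmqXmS => mmmqXmmS => mmmqmmmmS => mmmqmmmmq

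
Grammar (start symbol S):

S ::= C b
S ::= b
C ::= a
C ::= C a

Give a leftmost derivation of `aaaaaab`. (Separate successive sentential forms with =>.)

S => Cb => Cab => Caab => Caaab => Caaaab => Caaaaab => aaaaaab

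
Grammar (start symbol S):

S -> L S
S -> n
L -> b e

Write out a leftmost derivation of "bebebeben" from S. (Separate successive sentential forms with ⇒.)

S ⇒ LS   [S -> L S]
LS ⇒ beS   [L -> b e]
beS ⇒ beLS   [S -> L S]
beLS ⇒ bebeS   [L -> b e]
bebeS ⇒ bebeLS   [S -> L S]
bebeLS ⇒ bebebeS   [L -> b e]
bebebeS ⇒ bebebeLS   [S -> L S]
bebebeLS ⇒ bebebebeS   [L -> b e]
bebebebeS ⇒ bebebeben   [S -> n]

S ⇒ LS ⇒ beS ⇒ beLS ⇒ bebeS ⇒ bebeLS ⇒ bebebeS ⇒ bebebeLS ⇒ bebebebeS ⇒ bebebeben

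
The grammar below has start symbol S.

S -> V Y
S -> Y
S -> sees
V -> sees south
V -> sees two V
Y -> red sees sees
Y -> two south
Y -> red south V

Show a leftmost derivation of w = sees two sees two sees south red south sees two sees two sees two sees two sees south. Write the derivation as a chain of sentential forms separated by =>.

S => V Y => sees two V Y => sees two sees two V Y => sees two sees two sees south Y => sees two sees two sees south red south V => sees two sees two sees south red south sees two V => sees two sees two sees south red south sees two sees two V => sees two sees two sees south red south sees two sees two sees two V => sees two sees two sees south red south sees two sees two sees two sees two V => sees two sees two sees south red south sees two sees two sees two sees two sees south

S => V Y   [S -> V Y]
V Y => sees two V Y   [V -> sees two V]
sees two V Y => sees two sees two V Y   [V -> sees two V]
sees two sees two V Y => sees two sees two sees south Y   [V -> sees south]
sees two sees two sees south Y => sees two sees two sees south red south V   [Y -> red south V]
sees two sees two sees south red south V => sees two sees two sees south red south sees two V   [V -> sees two V]
sees two sees two sees south red south sees two V => sees two sees two sees south red south sees two sees two V   [V -> sees two V]
sees two sees two sees south red south sees two sees two V => sees two sees two sees south red south sees two sees two sees two V   [V -> sees two V]
sees two sees two sees south red south sees two sees two sees two V => sees two sees two sees south red south sees two sees two sees two sees two V   [V -> sees two V]
sees two sees two sees south red south sees two sees two sees two sees two V => sees two sees two sees south red south sees two sees two sees two sees two sees south   [V -> sees south]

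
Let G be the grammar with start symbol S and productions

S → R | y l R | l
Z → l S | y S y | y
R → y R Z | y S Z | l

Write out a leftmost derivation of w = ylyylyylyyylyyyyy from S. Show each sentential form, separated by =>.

S => ylR => ylySZ => ylyylRZ => ylyylySZZ => ylyylyylRZZ => ylyylyylyRZZZ => ylyylyylyyRZZZZ => ylyylyylyyyRZZZZZ => ylyylyylyyylZZZZZ => ylyylyylyyylyZZZZ => ylyylyylyyylyyZZZ => ylyylyylyyylyyyZZ => ylyylyylyyylyyyyZ => ylyylyylyyylyyyyy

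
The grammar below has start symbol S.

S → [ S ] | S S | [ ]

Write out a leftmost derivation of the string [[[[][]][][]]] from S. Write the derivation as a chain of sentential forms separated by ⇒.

S ⇒ [S] ⇒ [[S]] ⇒ [[SS]] ⇒ [[SSS]] ⇒ [[[S]SS]] ⇒ [[[SS]SS]] ⇒ [[[[]S]SS]] ⇒ [[[[][]]SS]] ⇒ [[[[][]][]S]] ⇒ [[[[][]][][]]]

S ⇒ [S]   [S → [ S ]]
[S] ⇒ [[S]]   [S → [ S ]]
[[S]] ⇒ [[SS]]   [S → S S]
[[SS]] ⇒ [[SSS]]   [S → S S]
[[SSS]] ⇒ [[[S]SS]]   [S → [ S ]]
[[[S]SS]] ⇒ [[[SS]SS]]   [S → S S]
[[[SS]SS]] ⇒ [[[[]S]SS]]   [S → [ ]]
[[[[]S]SS]] ⇒ [[[[][]]SS]]   [S → [ ]]
[[[[][]]SS]] ⇒ [[[[][]][]S]]   [S → [ ]]
[[[[][]][]S]] ⇒ [[[[][]][][]]]   [S → [ ]]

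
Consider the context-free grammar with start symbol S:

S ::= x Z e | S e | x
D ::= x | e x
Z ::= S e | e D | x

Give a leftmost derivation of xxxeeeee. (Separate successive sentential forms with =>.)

S => xZe   [S ::= x Z e]
xZe => xSee   [Z ::= S e]
xSee => xSeee   [S ::= S e]
xSeee => xSeeee   [S ::= S e]
xSeeee => xxZeeeee   [S ::= x Z e]
xxZeeeee => xxxeeeee   [Z ::= x]

S=>xZe=>xSee=>xSeee=>xSeeee=>xxZeeeee=>xxxeeeee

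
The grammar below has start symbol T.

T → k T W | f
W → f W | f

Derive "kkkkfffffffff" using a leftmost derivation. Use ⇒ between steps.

T ⇒ kTW   [T → k T W]
kTW ⇒ kkTWW   [T → k T W]
kkTWW ⇒ kkkTWWW   [T → k T W]
kkkTWWW ⇒ kkkkTWWWW   [T → k T W]
kkkkTWWWW ⇒ kkkkfWWWW   [T → f]
kkkkfWWWW ⇒ kkkkffWWWW   [W → f W]
kkkkffWWWW ⇒ kkkkfffWWWW   [W → f W]
kkkkfffWWWW ⇒ kkkkffffWWWW   [W → f W]
kkkkffffWWWW ⇒ kkkkfffffWWWW   [W → f W]
kkkkfffffWWWW ⇒ kkkkffffffWWW   [W → f]
kkkkffffffWWW ⇒ kkkkfffffffWW   [W → f]
kkkkfffffffWW ⇒ kkkkffffffffW   [W → f]
kkkkffffffffW ⇒ kkkkfffffffff   [W → f]

T ⇒ kTW ⇒ kkTWW ⇒ kkkTWWW ⇒ kkkkTWWWW ⇒ kkkkfWWWW ⇒ kkkkffWWWW ⇒ kkkkfffWWWW ⇒ kkkkffffWWWW ⇒ kkkkfffffWWWW ⇒ kkkkffffffWWW ⇒ kkkkfffffffWW ⇒ kkkkffffffffW ⇒ kkkkfffffffff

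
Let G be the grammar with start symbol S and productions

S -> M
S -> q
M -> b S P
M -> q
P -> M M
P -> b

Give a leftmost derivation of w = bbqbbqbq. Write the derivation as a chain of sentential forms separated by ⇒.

S ⇒ M ⇒ bSP ⇒ bMP ⇒ bbSPP ⇒ bbqPP ⇒ bbqbP ⇒ bbqbMM ⇒ bbqbbSPM ⇒ bbqbbMPM ⇒ bbqbbqPM ⇒ bbqbbqbM ⇒ bbqbbqbq

S ⇒ M   [S -> M]
M ⇒ bSP   [M -> b S P]
bSP ⇒ bMP   [S -> M]
bMP ⇒ bbSPP   [M -> b S P]
bbSPP ⇒ bbqPP   [S -> q]
bbqPP ⇒ bbqbP   [P -> b]
bbqbP ⇒ bbqbMM   [P -> M M]
bbqbMM ⇒ bbqbbSPM   [M -> b S P]
bbqbbSPM ⇒ bbqbbMPM   [S -> M]
bbqbbMPM ⇒ bbqbbqPM   [M -> q]
bbqbbqPM ⇒ bbqbbqbM   [P -> b]
bbqbbqbM ⇒ bbqbbqbq   [M -> q]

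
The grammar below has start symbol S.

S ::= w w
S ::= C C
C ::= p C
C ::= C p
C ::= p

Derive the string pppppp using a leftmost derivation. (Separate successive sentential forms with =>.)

S => CC   [S ::= C C]
CC => pC   [C ::= p]
pC => pCp   [C ::= C p]
pCp => ppCp   [C ::= p C]
ppCp => ppCpp   [C ::= C p]
ppCpp => pppCpp   [C ::= p C]
pppCpp => pppppp   [C ::= p]

S => CC => pC => pCp => ppCp => ppCpp => pppCpp => pppppp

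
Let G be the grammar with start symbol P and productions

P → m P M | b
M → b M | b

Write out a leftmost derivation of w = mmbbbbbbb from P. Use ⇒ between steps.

P ⇒ mPM   [P → m P M]
mPM ⇒ mmPMM   [P → m P M]
mmPMM ⇒ mmbMM   [P → b]
mmbMM ⇒ mmbbMM   [M → b M]
mmbbMM ⇒ mmbbbM   [M → b]
mmbbbM ⇒ mmbbbbM   [M → b M]
mmbbbbM ⇒ mmbbbbbM   [M → b M]
mmbbbbbM ⇒ mmbbbbbbM   [M → b M]
mmbbbbbbM ⇒ mmbbbbbbb   [M → b]

P ⇒ mPM ⇒ mmPMM ⇒ mmbMM ⇒ mmbbMM ⇒ mmbbbM ⇒ mmbbbbM ⇒ mmbbbbbM ⇒ mmbbbbbbM ⇒ mmbbbbbbb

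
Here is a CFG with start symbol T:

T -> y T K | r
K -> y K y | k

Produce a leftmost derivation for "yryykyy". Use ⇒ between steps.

T ⇒ yTK   [T -> y T K]
yTK ⇒ yrK   [T -> r]
yrK ⇒ yryKy   [K -> y K y]
yryKy ⇒ yryyKyy   [K -> y K y]
yryyKyy ⇒ yryykyy   [K -> k]

T⇒yTK⇒yrK⇒yryKy⇒yryyKyy⇒yryykyy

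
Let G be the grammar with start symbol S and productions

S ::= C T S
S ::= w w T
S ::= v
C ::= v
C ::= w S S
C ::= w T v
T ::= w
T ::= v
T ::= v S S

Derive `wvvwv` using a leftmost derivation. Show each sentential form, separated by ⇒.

S ⇒ CTS ⇒ wSSTS ⇒ wvSTS ⇒ wvvTS ⇒ wvvwS ⇒ wvvwv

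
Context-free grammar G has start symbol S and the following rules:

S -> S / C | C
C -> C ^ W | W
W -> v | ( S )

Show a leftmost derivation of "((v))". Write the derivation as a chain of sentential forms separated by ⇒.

S ⇒ C ⇒ W ⇒ (S) ⇒ (C) ⇒ (W) ⇒ ((S)) ⇒ ((C)) ⇒ ((W)) ⇒ ((v))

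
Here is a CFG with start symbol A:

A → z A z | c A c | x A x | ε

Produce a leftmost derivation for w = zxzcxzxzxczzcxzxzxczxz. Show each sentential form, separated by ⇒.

A ⇒ zAz ⇒ zxAxz ⇒ zxzAzxz ⇒ zxzcAczxz ⇒ zxzcxAxczxz ⇒ zxzcxzAzxczxz ⇒ zxzcxzxAxzxczxz ⇒ zxzcxzxzAzxzxczxz ⇒ zxzcxzxzxAxzxzxczxz ⇒ zxzcxzxzxcAcxzxzxczxz ⇒ zxzcxzxzxczAzcxzxzxczxz ⇒ zxzcxzxzxczzcxzxzxczxz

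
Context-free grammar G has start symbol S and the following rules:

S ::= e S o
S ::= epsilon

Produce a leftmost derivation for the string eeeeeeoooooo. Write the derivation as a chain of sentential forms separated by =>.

S => eSo   [S ::= e S o]
eSo => eeSoo   [S ::= e S o]
eeSoo => eeeSooo   [S ::= e S o]
eeeSooo => eeeeSoooo   [S ::= e S o]
eeeeSoooo => eeeeeSooooo   [S ::= e S o]
eeeeeSooooo => eeeeeeSoooooo   [S ::= e S o]
eeeeeeSoooooo => eeeeeeoooooo   [S ::= epsilon]

S => eSo => eeSoo => eeeSooo => eeeeSoooo => eeeeeSooooo => eeeeeeSoooooo => eeeeeeoooooo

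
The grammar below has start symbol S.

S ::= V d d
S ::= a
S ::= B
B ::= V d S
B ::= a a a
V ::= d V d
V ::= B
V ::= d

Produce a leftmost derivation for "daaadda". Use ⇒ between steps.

S ⇒ B ⇒ VdS ⇒ dVddS ⇒ dBddS ⇒ daaaddS ⇒ daaadda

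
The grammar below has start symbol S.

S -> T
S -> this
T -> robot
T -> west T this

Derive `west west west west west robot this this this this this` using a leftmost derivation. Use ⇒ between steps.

S ⇒ T   [S -> T]
T ⇒ west T this   [T -> west T this]
west T this ⇒ west west T this this   [T -> west T this]
west west T this this ⇒ west west west T this this this   [T -> west T this]
west west west T this this this ⇒ west west west west T this this this this   [T -> west T this]
west west west west T this this this this ⇒ west west west west west T this this this this this   [T -> west T this]
west west west west west T this this this this this ⇒ west west west west west robot this this this this this   [T -> robot]

S ⇒ T ⇒ west T this ⇒ west west T this this ⇒ west west west T this this this ⇒ west west west west T this this this this ⇒ west west west west west T this this this this this ⇒ west west west west west robot this this this this this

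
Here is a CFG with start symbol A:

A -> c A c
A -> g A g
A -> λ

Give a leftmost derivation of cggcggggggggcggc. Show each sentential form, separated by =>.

A => cAc => cgAgc => cggAggc => cggcAcggc => cggcgAgcggc => cggcggAggcggc => cggcgggAgggcggc => cggcggggAggggcggc => cggcggggggggcggc

A => cAc   [A -> c A c]
cAc => cgAgc   [A -> g A g]
cgAgc => cggAggc   [A -> g A g]
cggAggc => cggcAcggc   [A -> c A c]
cggcAcggc => cggcgAgcggc   [A -> g A g]
cggcgAgcggc => cggcggAggcggc   [A -> g A g]
cggcggAggcggc => cggcgggAgggcggc   [A -> g A g]
cggcgggAgggcggc => cggcggggAggggcggc   [A -> g A g]
cggcggggAggggcggc => cggcggggggggcggc   [A -> λ]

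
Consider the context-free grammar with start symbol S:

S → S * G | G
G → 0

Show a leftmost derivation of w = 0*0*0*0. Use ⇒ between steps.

S ⇒ S*G ⇒ S*G*G ⇒ S*G*G*G ⇒ G*G*G*G ⇒ 0*G*G*G ⇒ 0*0*G*G ⇒ 0*0*0*G ⇒ 0*0*0*0

S ⇒ S*G   [S → S * G]
S*G ⇒ S*G*G   [S → S * G]
S*G*G ⇒ S*G*G*G   [S → S * G]
S*G*G*G ⇒ G*G*G*G   [S → G]
G*G*G*G ⇒ 0*G*G*G   [G → 0]
0*G*G*G ⇒ 0*0*G*G   [G → 0]
0*0*G*G ⇒ 0*0*0*G   [G → 0]
0*0*0*G ⇒ 0*0*0*0   [G → 0]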